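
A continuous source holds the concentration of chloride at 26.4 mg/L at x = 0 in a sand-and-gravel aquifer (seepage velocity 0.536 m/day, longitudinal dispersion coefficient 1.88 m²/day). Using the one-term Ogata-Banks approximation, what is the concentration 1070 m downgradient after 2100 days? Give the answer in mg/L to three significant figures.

For a continuous step input, C/C₀ ≈ ½·erfc((x−vt)/(2√(Dt))).
vt = 0.536 × 2100 = 1125.6 m and 2√(Dt) = 2√(1.88 × 2100) = 125.7 m.
Argument (x−vt)/(2√(Dt)) = (1070 − 1125.6)/125.7 = -0.4423; ½·erfc(-0.4423) = 0.7342.
C = 26.4 × 0.7342 = 19.4 mg/L.

19.4 mg/L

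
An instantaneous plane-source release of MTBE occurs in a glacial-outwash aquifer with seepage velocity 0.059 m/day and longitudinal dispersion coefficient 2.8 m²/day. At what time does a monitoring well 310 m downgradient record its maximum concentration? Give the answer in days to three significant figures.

For the 1D instantaneous-source solution, setting ∂C/∂t = 0 at fixed x gives v²t² + 2Dt − x² = 0, so t = (√(D² + v²x²) − D)/v².
√(D² + v²x²) = √(2.8² + 0.059² × 310²) = 18.50; v² = 0.003481.
t = (18.50 − 2.8)/0.003481 = 4510 days (vs. the pure-advection estimate x/v = 5250 d).

4510 days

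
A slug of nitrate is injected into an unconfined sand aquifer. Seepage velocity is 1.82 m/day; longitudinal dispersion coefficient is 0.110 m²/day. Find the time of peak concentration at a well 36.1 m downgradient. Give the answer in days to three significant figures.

For the 1D instantaneous-source solution, setting ∂C/∂t = 0 at fixed x gives v²t² + 2Dt − x² = 0, so t = (√(D² + v²x²) − D)/v².
√(D² + v²x²) = √(0.110² + 1.82² × 36.1²) = 65.70; v² = 3.3124.
t = (65.70 − 0.110)/3.3124 = 19.8 days (vs. the pure-advection estimate x/v = 19.8 d).

19.8 days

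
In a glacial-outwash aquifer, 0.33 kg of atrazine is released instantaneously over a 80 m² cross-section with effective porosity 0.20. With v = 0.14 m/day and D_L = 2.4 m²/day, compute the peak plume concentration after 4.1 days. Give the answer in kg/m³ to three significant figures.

The peak of an instantaneous 1D plume sits at x = vt; there the Gaussian factor is 1 and C_max = M/(n_e·A·√(4πDt)), where n_e·A is the pore area the mass is dissolved in.
√(4πDt) = √(4π × 2.4 × 4.1) = 11.12 m, so C_max = 0.33/(0.20 × 80 × 11.12) = 0.00185 kg/m³.

0.00185 kg/m³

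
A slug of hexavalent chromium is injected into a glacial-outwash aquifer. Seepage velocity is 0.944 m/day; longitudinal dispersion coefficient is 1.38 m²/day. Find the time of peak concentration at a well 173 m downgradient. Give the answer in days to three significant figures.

182 days

For the 1D instantaneous-source solution, setting ∂C/∂t = 0 at fixed x gives v²t² + 2Dt − x² = 0, so t = (√(D² + v²x²) − D)/v².
√(D² + v²x²) = √(1.38² + 0.944² × 173²) = 163.3; v² = 0.891136.
t = (163.3 − 1.38)/0.891136 = 182 days (vs. the pure-advection estimate x/v = 183 d).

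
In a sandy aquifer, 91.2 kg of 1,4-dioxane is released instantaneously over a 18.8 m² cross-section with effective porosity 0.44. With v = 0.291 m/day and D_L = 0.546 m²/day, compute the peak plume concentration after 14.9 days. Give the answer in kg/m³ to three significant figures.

The peak of an instantaneous 1D plume sits at x = vt; there the Gaussian factor is 1 and C_max = M/(n_e·A·√(4πDt)), where n_e·A is the pore area the mass is dissolved in.
√(4πDt) = √(4π × 0.546 × 14.9) = 10.11 m, so C_max = 91.2/(0.44 × 18.8 × 10.11) = 1.09 kg/m³.

1.09 kg/m³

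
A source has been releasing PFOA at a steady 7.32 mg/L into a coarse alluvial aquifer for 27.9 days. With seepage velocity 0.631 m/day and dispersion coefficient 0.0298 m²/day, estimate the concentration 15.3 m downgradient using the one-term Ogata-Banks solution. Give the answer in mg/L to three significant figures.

7.05 mg/L

For a continuous step input, C/C₀ ≈ ½·erfc((x−vt)/(2√(Dt))).
vt = 0.631 × 27.9 = 17.6049 m and 2√(Dt) = 2√(0.0298 × 27.9) = 1.824 m.
Argument (x−vt)/(2√(Dt)) = (15.3 − 17.6049)/1.824 = -1.264; ½·erfc(-1.264) = 0.9631.
C = 7.32 × 0.9631 = 7.05 mg/L.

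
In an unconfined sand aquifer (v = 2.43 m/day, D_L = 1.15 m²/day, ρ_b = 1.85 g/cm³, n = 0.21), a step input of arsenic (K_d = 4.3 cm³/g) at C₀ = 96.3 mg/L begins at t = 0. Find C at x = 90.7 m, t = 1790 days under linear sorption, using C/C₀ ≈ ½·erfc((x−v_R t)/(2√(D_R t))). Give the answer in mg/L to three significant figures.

Retardation factor R = 1 + ρ_b·K_d/n = 1 + 1.85 × 4.3/0.21 = 38.88.
Sorption retards both mechanisms: v_R = v/R = 0.06250 m/day, D_R = D/R = 0.02958 m²/day.
v_R·t = 0.06250 × 1790 = 111.875 m; 2√(D_R t) = 14.55 m; argument = (90.7 − 111.875)/14.55 = -1.455.
C = C₀ × ½·erfc(-1.455) = 96.3 × 0.9802 = 94.4 mg/L.

94.4 mg/L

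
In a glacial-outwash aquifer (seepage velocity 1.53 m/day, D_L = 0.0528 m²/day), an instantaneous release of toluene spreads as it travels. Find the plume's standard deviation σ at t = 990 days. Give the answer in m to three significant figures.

Dispersive spreading gives a Gaussian with σ² = 2Dt; advection only shifts the center.
σ = √(2 × 0.0528 × 990) = 10.2 m.

10.2 m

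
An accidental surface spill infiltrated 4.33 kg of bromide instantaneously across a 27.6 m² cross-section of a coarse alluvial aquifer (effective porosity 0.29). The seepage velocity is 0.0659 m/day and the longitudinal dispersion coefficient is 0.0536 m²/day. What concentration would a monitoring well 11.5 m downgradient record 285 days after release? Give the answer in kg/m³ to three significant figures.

0.0164 kg/m³

For an instantaneous plane source, C(x,t) = M/(n_e·A·√(4πDt)) · exp(−(x−vt)²/(4Dt)), with n_e·A the pore (flow) area.
Plume center vt = 0.0659 × 285 = 18.7815 m, so the well at 11.5 m is 7.2815 m upgradient of the peak.
√(4πDt) = 13.86 m, giving peak height M/(n_e·A·√(4πDt)) = 4.33/(0.29 × 27.6 × 13.86) = 0.03903 kg/m³.
(x−vt)²/(4Dt) = (-7.2815)²/(4 × 0.0536 × 285) = 0.8677; exp(−0.8677) = 0.4199.
C = 0.03903 × 0.4199 = 0.0164 kg/m³.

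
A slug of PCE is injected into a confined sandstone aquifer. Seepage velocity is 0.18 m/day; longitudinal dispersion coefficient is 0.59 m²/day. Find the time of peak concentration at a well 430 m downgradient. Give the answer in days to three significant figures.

2370 days

For the 1D instantaneous-source solution, setting ∂C/∂t = 0 at fixed x gives v²t² + 2Dt − x² = 0, so t = (√(D² + v²x²) − D)/v².
√(D² + v²x²) = √(0.59² + 0.18² × 430²) = 77.40; v² = 0.0324.
t = (77.40 − 0.59)/0.0324 = 2370 days (vs. the pure-advection estimate x/v = 2390 d).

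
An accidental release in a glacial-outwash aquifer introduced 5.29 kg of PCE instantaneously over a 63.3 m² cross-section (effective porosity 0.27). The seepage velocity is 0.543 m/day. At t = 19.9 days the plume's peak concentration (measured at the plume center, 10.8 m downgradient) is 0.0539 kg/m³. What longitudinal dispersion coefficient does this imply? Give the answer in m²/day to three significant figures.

0.132 m²/day

At the plume center C_max = M/(n_e·A·√(4πDt)), so D = M²/(4πt·(n_e·A·C_max)²).
n_e·A·C_max = 0.27 × 63.3 × 0.0539 = 0.9212 kg/m.
D = 5.29²/(4π × 19.9 × 0.9212²) = 0.132 m²/day.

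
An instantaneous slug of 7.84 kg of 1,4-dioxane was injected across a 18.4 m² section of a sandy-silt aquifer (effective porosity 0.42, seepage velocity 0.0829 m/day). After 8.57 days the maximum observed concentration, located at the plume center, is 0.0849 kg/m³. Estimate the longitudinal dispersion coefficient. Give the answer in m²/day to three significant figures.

At the plume center C_max = M/(n_e·A·√(4πDt)), so D = M²/(4πt·(n_e·A·C_max)²).
n_e·A·C_max = 0.42 × 18.4 × 0.0849 = 0.6561 kg/m.
D = 7.84²/(4π × 8.57 × 0.6561²) = 1.33 m²/day.

1.33 m²/day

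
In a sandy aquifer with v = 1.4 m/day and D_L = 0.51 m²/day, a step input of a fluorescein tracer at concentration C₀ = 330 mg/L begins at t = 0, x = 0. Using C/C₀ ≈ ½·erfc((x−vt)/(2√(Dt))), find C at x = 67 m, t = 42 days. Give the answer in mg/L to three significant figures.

For a continuous step input, C/C₀ ≈ ½·erfc((x−vt)/(2√(Dt))).
vt = 1.4 × 42 = 58.8 m and 2√(Dt) = 2√(0.51 × 42) = 9.256 m.
Argument (x−vt)/(2√(Dt)) = (67 − 58.8)/9.256 = 0.8859; ½·erfc(0.8859) = 0.1051.
C = 330 × 0.1051 = 34.7 mg/L.

34.7 mg/L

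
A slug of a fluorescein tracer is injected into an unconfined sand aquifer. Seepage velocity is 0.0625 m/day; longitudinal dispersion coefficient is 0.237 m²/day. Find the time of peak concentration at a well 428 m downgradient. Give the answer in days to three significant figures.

For the 1D instantaneous-source solution, setting ∂C/∂t = 0 at fixed x gives v²t² + 2Dt − x² = 0, so t = (√(D² + v²x²) − D)/v².
√(D² + v²x²) = √(0.237² + 0.0625² × 428²) = 26.75; v² = 0.00390625.
t = (26.75 − 0.237)/0.00390625 = 6790 days (vs. the pure-advection estimate x/v = 6850 d).

6790 days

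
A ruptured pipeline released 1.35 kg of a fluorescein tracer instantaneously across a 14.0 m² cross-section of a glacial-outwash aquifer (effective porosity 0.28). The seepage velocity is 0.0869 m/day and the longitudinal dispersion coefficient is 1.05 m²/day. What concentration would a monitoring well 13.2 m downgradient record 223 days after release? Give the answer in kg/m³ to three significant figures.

0.00610 kg/m³

For an instantaneous plane source, C(x,t) = M/(n_e·A·√(4πDt)) · exp(−(x−vt)²/(4Dt)), with n_e·A the pore (flow) area.
Plume center vt = 0.0869 × 223 = 19.3787 m, so the well at 13.2 m is 6.1787 m upgradient of the peak.
√(4πDt) = 54.24 m, giving peak height M/(n_e·A·√(4πDt)) = 1.35/(0.28 × 14.0 × 54.24) = 0.006349 kg/m³.
(x−vt)²/(4Dt) = (-6.1787)²/(4 × 1.05 × 223) = 0.04076; exp(−0.04076) = 0.9601.
C = 0.006349 × 0.9601 = 0.00610 kg/m³.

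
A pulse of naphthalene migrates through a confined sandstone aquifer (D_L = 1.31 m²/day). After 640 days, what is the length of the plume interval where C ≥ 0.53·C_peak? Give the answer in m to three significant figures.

The plume is Gaussian with σ = √(2Dt) = √(2 × 1.31 × 640) = 40.95 m.
C/C_peak = exp(−Δx²/(2σ²)) = 0.53 ⇒ Δx = σ·√(−2 ln 0.53) = 40.95 × 1.127 = 46.15 m.
Width = 2Δx = 92.3 m.

92.3 m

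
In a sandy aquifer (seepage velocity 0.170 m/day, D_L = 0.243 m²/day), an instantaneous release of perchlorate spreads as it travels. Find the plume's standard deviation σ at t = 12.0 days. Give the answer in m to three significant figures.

2.41 m

Dispersive spreading gives a Gaussian with σ² = 2Dt; advection only shifts the center.
σ = √(2 × 0.243 × 12.0) = 2.41 m.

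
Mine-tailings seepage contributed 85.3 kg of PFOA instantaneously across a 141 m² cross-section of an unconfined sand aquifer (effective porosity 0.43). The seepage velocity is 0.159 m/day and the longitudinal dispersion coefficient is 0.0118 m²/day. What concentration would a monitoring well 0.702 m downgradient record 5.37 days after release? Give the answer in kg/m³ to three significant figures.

1.44 kg/m³

For an instantaneous plane source, C(x,t) = M/(n_e·A·√(4πDt)) · exp(−(x−vt)²/(4Dt)), with n_e·A the pore (flow) area.
Plume center vt = 0.159 × 5.37 = 0.85383 m, so the well at 0.702 m is 0.15183 m upgradient of the peak.
√(4πDt) = 0.8923 m, giving peak height M/(n_e·A·√(4πDt)) = 85.3/(0.43 × 141 × 0.8923) = 1.577 kg/m³.
(x−vt)²/(4Dt) = (-0.15183)²/(4 × 0.0118 × 5.37) = 0.09095; exp(−0.09095) = 0.9131.
C = 1.577 × 0.9131 = 1.44 kg/m³.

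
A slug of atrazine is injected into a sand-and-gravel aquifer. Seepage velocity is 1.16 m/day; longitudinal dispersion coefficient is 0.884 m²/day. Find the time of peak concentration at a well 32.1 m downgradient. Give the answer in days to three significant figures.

For the 1D instantaneous-source solution, setting ∂C/∂t = 0 at fixed x gives v²t² + 2Dt − x² = 0, so t = (√(D² + v²x²) − D)/v².
√(D² + v²x²) = √(0.884² + 1.16² × 32.1²) = 37.25; v² = 1.3456.
t = (37.25 − 0.884)/1.3456 = 27.0 days (vs. the pure-advection estimate x/v = 27.7 d).

27.0 days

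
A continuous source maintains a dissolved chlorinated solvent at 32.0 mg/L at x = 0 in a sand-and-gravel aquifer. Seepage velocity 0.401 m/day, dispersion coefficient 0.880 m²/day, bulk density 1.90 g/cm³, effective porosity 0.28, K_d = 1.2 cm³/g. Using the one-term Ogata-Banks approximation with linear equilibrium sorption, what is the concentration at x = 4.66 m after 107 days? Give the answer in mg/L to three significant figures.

Retardation factor R = 1 + ρ_b·K_d/n = 1 + 1.90 × 1.2/0.28 = 9.143.
Sorption retards both mechanisms: v_R = v/R = 0.04386 m/day, D_R = D/R = 0.09625 m²/day.
v_R·t = 0.04386 × 107 = 4.69302 m; 2√(D_R t) = 6.418 m; argument = (4.66 − 4.69302)/6.418 = -0.005145.
C = C₀ × ½·erfc(-0.005145) = 32.0 × 0.5029 = 16.1 mg/L.

16.1 mg/L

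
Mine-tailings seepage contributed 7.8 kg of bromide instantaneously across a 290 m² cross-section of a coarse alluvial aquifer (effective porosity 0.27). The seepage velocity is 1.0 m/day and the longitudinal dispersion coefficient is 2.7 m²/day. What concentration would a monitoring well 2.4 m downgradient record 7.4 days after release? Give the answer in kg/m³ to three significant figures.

0.00460 kg/m³

For an instantaneous plane source, C(x,t) = M/(n_e·A·√(4πDt)) · exp(−(x−vt)²/(4Dt)), with n_e·A the pore (flow) area.
Plume center vt = 1.0 × 7.4 = 7.4 m, so the well at 2.4 m is 5 m upgradient of the peak.
√(4πDt) = 15.85 m, giving peak height M/(n_e·A·√(4πDt)) = 7.8/(0.27 × 290 × 15.85) = 0.006285 kg/m³.
(x−vt)²/(4Dt) = (-5)²/(4 × 2.7 × 7.4) = 0.3128; exp(−0.3128) = 0.7314.
C = 0.006285 × 0.7314 = 0.00460 kg/m³.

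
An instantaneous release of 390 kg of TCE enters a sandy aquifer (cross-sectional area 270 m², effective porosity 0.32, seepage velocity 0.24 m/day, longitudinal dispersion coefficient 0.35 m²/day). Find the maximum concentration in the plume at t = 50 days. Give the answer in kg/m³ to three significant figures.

The peak of an instantaneous 1D plume sits at x = vt; there the Gaussian factor is 1 and C_max = M/(n_e·A·√(4πDt)), where n_e·A is the pore area the mass is dissolved in.
√(4πDt) = √(4π × 0.35 × 50) = 14.83 m, so C_max = 390/(0.32 × 270 × 14.83) = 0.304 kg/m³.

0.304 kg/m³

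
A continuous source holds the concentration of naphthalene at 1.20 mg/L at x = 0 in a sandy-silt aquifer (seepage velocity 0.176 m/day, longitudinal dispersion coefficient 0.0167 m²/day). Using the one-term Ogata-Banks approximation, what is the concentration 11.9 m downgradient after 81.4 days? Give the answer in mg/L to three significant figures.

1.12 mg/L

For a continuous step input, C/C₀ ≈ ½·erfc((x−vt)/(2√(Dt))).
vt = 0.176 × 81.4 = 14.3264 m and 2√(Dt) = 2√(0.0167 × 81.4) = 2.332 m.
Argument (x−vt)/(2√(Dt)) = (11.9 − 14.3264)/2.332 = -1.040; ½·erfc(-1.040) = 0.9293.
C = 1.20 × 0.9293 = 1.12 mg/L.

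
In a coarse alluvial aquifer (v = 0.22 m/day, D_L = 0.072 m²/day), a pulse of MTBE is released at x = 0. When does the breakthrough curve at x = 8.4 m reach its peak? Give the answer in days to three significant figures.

For the 1D instantaneous-source solution, setting ∂C/∂t = 0 at fixed x gives v²t² + 2Dt − x² = 0, so t = (√(D² + v²x²) − D)/v².
√(D² + v²x²) = √(0.072² + 0.22² × 8.4²) = 1.849; v² = 0.0484.
t = (1.849 − 0.072)/0.0484 = 36.7 days (vs. the pure-advection estimate x/v = 38.2 d).

36.7 days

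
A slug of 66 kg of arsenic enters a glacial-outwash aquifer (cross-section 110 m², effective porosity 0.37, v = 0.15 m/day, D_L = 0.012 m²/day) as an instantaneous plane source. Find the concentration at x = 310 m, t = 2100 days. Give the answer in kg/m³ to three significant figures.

For an instantaneous plane source, C(x,t) = M/(n_e·A·√(4πDt)) · exp(−(x−vt)²/(4Dt)), with n_e·A the pore (flow) area.
Plume center vt = 0.15 × 2100 = 315 m, so the well at 310 m is 5 m upgradient of the peak.
√(4πDt) = 17.80 m, giving peak height M/(n_e·A·√(4πDt)) = 66/(0.37 × 110 × 17.80) = 0.09110 kg/m³.
(x−vt)²/(4Dt) = (-5)²/(4 × 0.012 × 2100) = 0.2480; exp(−0.2480) = 0.7804.
C = 0.09110 × 0.7804 = 0.0711 kg/m³.

0.0711 kg/m³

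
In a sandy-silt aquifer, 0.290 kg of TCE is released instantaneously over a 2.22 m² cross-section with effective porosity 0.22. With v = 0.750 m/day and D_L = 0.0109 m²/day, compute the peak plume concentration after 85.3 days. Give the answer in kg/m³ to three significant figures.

The peak of an instantaneous 1D plume sits at x = vt; there the Gaussian factor is 1 and C_max = M/(n_e·A·√(4πDt)), where n_e·A is the pore area the mass is dissolved in.
√(4πDt) = √(4π × 0.0109 × 85.3) = 3.418 m, so C_max = 0.290/(0.22 × 2.22 × 3.418) = 0.174 kg/m³.

0.174 kg/m³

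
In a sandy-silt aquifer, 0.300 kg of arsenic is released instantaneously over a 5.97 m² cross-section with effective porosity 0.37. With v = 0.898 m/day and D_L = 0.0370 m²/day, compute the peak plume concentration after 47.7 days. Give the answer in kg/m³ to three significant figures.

The peak of an instantaneous 1D plume sits at x = vt; there the Gaussian factor is 1 and C_max = M/(n_e·A·√(4πDt)), where n_e·A is the pore area the mass is dissolved in.
√(4πDt) = √(4π × 0.0370 × 47.7) = 4.709 m, so C_max = 0.300/(0.37 × 5.97 × 4.709) = 0.0288 kg/m³.

0.0288 kg/m³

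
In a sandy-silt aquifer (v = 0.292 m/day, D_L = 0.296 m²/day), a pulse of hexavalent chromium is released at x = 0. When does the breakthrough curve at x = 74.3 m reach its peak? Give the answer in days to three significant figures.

251 days

For the 1D instantaneous-source solution, setting ∂C/∂t = 0 at fixed x gives v²t² + 2Dt − x² = 0, so t = (√(D² + v²x²) − D)/v².
√(D² + v²x²) = √(0.296² + 0.292² × 74.3²) = 21.70; v² = 0.085264.
t = (21.70 − 0.296)/0.085264 = 251 days (vs. the pure-advection estimate x/v = 254 d).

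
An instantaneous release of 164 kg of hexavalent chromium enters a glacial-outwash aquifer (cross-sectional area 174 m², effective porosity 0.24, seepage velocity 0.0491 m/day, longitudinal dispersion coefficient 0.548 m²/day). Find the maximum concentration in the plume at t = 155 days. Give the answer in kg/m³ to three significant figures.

0.120 kg/m³

The peak of an instantaneous 1D plume sits at x = vt; there the Gaussian factor is 1 and C_max = M/(n_e·A·√(4πDt)), where n_e·A is the pore area the mass is dissolved in.
√(4πDt) = √(4π × 0.548 × 155) = 32.67 m, so C_max = 164/(0.24 × 174 × 32.67) = 0.120 kg/m³.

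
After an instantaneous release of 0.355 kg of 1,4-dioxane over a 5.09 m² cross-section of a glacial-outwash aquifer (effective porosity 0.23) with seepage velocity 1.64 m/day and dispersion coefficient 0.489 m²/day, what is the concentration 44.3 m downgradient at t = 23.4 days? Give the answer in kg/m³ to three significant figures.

For an instantaneous plane source, C(x,t) = M/(n_e·A·√(4πDt)) · exp(−(x−vt)²/(4Dt)), with n_e·A the pore (flow) area.
Plume center vt = 1.64 × 23.4 = 38.376 m, so the well at 44.3 m is 5.924 m downgradient of the peak.
√(4πDt) = 11.99 m, giving peak height M/(n_e·A·√(4πDt)) = 0.355/(0.23 × 5.09 × 11.99) = 0.02529 kg/m³.
(x−vt)²/(4Dt) = (5.924)²/(4 × 0.489 × 23.4) = 0.7667; exp(−0.7667) = 0.4645.
C = 0.02529 × 0.4645 = 0.0117 kg/m³.

0.0117 kg/m³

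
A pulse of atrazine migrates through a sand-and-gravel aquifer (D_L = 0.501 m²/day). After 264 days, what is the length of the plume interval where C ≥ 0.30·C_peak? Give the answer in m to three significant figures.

The plume is Gaussian with σ = √(2Dt) = √(2 × 0.501 × 264) = 16.26 m.
C/C_peak = exp(−Δx²/(2σ²)) = 0.30 ⇒ Δx = σ·√(−2 ln 0.30) = 16.26 × 1.552 = 25.24 m.
Width = 2Δx = 50.5 m.

50.5 m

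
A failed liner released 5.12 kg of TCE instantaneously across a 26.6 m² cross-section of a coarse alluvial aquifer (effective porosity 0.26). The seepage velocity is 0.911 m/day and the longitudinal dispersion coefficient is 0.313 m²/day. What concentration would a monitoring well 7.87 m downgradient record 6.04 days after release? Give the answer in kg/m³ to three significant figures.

0.0724 kg/m³

For an instantaneous plane source, C(x,t) = M/(n_e·A·√(4πDt)) · exp(−(x−vt)²/(4Dt)), with n_e·A the pore (flow) area.
Plume center vt = 0.911 × 6.04 = 5.50244 m, so the well at 7.87 m is 2.36756 m downgradient of the peak.
√(4πDt) = 4.874 m, giving peak height M/(n_e·A·√(4πDt)) = 5.12/(0.26 × 26.6 × 4.874) = 0.1519 kg/m³.
(x−vt)²/(4Dt) = (2.36756)²/(4 × 0.313 × 6.04) = 0.7412; exp(−0.7412) = 0.4765.
C = 0.1519 × 0.4765 = 0.0724 kg/m³.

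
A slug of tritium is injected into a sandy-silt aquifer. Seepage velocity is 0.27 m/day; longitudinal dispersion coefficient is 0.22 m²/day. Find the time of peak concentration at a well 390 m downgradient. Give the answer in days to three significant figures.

For the 1D instantaneous-source solution, setting ∂C/∂t = 0 at fixed x gives v²t² + 2Dt − x² = 0, so t = (√(D² + v²x²) − D)/v².
√(D² + v²x²) = √(0.22² + 0.27² × 390²) = 105.3; v² = 0.0729.
t = (105.3 − 0.22)/0.0729 = 1440 days (vs. the pure-advection estimate x/v = 1440 d).

1440 days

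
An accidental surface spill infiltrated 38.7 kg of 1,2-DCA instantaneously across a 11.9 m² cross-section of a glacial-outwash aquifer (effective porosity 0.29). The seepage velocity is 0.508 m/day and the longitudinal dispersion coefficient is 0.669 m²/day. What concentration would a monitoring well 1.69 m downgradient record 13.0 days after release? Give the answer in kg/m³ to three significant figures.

0.536 kg/m³

For an instantaneous plane source, C(x,t) = M/(n_e·A·√(4πDt)) · exp(−(x−vt)²/(4Dt)), with n_e·A the pore (flow) area.
Plume center vt = 0.508 × 13.0 = 6.604 m, so the well at 1.69 m is 4.914 m upgradient of the peak.
√(4πDt) = 10.45 m, giving peak height M/(n_e·A·√(4πDt)) = 38.7/(0.29 × 11.9 × 10.45) = 1.073 kg/m³.
(x−vt)²/(4Dt) = (-4.914)²/(4 × 0.669 × 13.0) = 0.6941; exp(−0.6941) = 0.4995.
C = 1.073 × 0.4995 = 0.536 kg/m³.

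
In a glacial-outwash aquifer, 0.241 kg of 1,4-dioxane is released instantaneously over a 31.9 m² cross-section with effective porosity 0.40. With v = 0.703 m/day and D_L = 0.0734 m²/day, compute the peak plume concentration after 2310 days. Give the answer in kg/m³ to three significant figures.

0.000409 kg/m³

The peak of an instantaneous 1D plume sits at x = vt; there the Gaussian factor is 1 and C_max = M/(n_e·A·√(4πDt)), where n_e·A is the pore area the mass is dissolved in.
√(4πDt) = √(4π × 0.0734 × 2310) = 46.16 m, so C_max = 0.241/(0.40 × 31.9 × 46.16) = 0.000409 kg/m³.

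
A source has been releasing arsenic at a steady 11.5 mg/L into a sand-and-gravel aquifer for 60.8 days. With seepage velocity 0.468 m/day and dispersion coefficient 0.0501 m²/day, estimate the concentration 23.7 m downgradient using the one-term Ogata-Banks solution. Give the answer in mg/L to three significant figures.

For a continuous step input, C/C₀ ≈ ½·erfc((x−vt)/(2√(Dt))).
vt = 0.468 × 60.8 = 28.4544 m and 2√(Dt) = 2√(0.0501 × 60.8) = 3.491 m.
Argument (x−vt)/(2√(Dt)) = (23.7 − 28.4544)/3.491 = -1.362; ½·erfc(-1.362) = 0.9730.
C = 11.5 × 0.9730 = 11.2 mg/L.

11.2 mg/L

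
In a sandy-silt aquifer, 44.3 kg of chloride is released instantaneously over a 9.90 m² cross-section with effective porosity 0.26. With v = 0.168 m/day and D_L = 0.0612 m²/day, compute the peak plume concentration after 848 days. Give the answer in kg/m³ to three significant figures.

0.674 kg/m³

The peak of an instantaneous 1D plume sits at x = vt; there the Gaussian factor is 1 and C_max = M/(n_e·A·√(4πDt)), where n_e·A is the pore area the mass is dissolved in.
√(4πDt) = √(4π × 0.0612 × 848) = 25.54 m, so C_max = 44.3/(0.26 × 9.90 × 25.54) = 0.674 kg/m³.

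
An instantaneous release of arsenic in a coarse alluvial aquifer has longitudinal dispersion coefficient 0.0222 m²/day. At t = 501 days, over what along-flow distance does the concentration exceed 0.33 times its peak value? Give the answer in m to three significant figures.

The plume is Gaussian with σ = √(2Dt) = √(2 × 0.0222 × 501) = 4.716 m.
C/C_peak = exp(−Δx²/(2σ²)) = 0.33 ⇒ Δx = σ·√(−2 ln 0.33) = 4.716 × 1.489 = 7.022 m.
Width = 2Δx = 14.0 m.

14.0 m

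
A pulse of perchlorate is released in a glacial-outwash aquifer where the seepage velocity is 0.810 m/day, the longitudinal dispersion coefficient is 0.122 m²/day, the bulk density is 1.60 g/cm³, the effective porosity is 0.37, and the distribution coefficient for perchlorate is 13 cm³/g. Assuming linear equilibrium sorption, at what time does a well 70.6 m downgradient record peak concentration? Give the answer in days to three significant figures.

Retardation factor R = 1 + ρ_b·K_d/n = 1 + 1.60 × 13/0.37 = 57.22.
Sorption retards both mechanisms: v_R = v/R = 0.01416 m/day, D_R = D/R = 0.002132 m²/day.
Peak time from v_R²t² + 2D_R t − x² = 0: t = (√(D_R² + v_R²x²) − D_R)/v_R².
√(D_R² + v_R²x²) = √(0.002132² + 0.01416² × 70.6²) = 0.9997; v_R² = 0.0002005.
t = (0.9997 − 0.002132)/0.0002005 = 4980 days.

4980 days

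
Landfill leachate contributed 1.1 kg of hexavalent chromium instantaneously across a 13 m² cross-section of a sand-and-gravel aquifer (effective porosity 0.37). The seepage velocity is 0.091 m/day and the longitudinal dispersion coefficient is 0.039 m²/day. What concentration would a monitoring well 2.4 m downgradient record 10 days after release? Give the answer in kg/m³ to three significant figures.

0.0249 kg/m³

For an instantaneous plane source, C(x,t) = M/(n_e·A·√(4πDt)) · exp(−(x−vt)²/(4Dt)), with n_e·A the pore (flow) area.
Plume center vt = 0.091 × 10 = 0.91 m, so the well at 2.4 m is 1.49 m downgradient of the peak.
√(4πDt) = 2.214 m, giving peak height M/(n_e·A·√(4πDt)) = 1.1/(0.37 × 13 × 2.214) = 0.1033 kg/m³.
(x−vt)²/(4Dt) = (1.49)²/(4 × 0.039 × 10) = 1.423; exp(−1.423) = 0.2410.
C = 0.1033 × 0.2410 = 0.0249 kg/m³.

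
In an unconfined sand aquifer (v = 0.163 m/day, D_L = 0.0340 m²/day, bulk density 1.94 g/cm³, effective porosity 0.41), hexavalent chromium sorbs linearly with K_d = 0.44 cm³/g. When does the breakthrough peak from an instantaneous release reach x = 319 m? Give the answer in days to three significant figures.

Retardation factor R = 1 + ρ_b·K_d/n = 1 + 1.94 × 0.44/0.41 = 3.082.
Sorption retards both mechanisms: v_R = v/R = 0.05289 m/day, D_R = D/R = 0.01103 m²/day.
Peak time from v_R²t² + 2D_R t − x² = 0: t = (√(D_R² + v_R²x²) − D_R)/v_R².
√(D_R² + v_R²x²) = √(0.01103² + 0.05289² × 319²) = 16.87; v_R² = 0.002797.
t = (16.87 − 0.01103)/0.002797 = 6030 days.

6030 days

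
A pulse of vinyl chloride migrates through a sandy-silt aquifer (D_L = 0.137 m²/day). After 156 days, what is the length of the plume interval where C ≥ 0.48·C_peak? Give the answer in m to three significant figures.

The plume is Gaussian with σ = √(2Dt) = √(2 × 0.137 × 156) = 6.538 m.
C/C_peak = exp(−Δx²/(2σ²)) = 0.48 ⇒ Δx = σ·√(−2 ln 0.48) = 6.538 × 1.212 = 7.924 m.
Width = 2Δx = 15.8 m.

15.8 m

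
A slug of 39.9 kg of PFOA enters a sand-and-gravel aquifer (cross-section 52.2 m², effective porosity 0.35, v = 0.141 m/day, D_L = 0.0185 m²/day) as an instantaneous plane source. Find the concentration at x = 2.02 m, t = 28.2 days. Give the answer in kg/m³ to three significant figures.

For an instantaneous plane source, C(x,t) = M/(n_e·A·√(4πDt)) · exp(−(x−vt)²/(4Dt)), with n_e·A the pore (flow) area.
Plume center vt = 0.141 × 28.2 = 3.9762 m, so the well at 2.02 m is 1.9562 m upgradient of the peak.
√(4πDt) = 2.560 m, giving peak height M/(n_e·A·√(4πDt)) = 39.9/(0.35 × 52.2 × 2.560) = 0.8531 kg/m³.
(x−vt)²/(4Dt) = (-1.9562)²/(4 × 0.0185 × 28.2) = 1.834; exp(−1.834) = 0.1598.
C = 0.8531 × 0.1598 = 0.136 kg/m³.

0.136 kg/m³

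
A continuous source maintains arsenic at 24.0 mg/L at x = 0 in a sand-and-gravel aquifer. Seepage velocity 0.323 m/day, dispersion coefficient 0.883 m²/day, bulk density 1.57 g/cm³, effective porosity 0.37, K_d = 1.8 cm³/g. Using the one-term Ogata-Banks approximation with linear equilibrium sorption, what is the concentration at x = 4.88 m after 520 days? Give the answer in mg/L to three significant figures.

22.1 mg/L

Retardation factor R = 1 + ρ_b·K_d/n = 1 + 1.57 × 1.8/0.37 = 8.638.
Sorption retards both mechanisms: v_R = v/R = 0.03739 m/day, D_R = D/R = 0.1022 m²/day.
v_R·t = 0.03739 × 520 = 19.4428 m; 2√(D_R t) = 14.58 m; argument = (4.88 − 19.4428)/14.58 = -0.9988.
C = C₀ × ½·erfc(-0.9988) = 24.0 × 0.9211 = 22.1 mg/L.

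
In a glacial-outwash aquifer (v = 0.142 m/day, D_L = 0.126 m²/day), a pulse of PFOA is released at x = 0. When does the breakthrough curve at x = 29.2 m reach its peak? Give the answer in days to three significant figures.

199 days

For the 1D instantaneous-source solution, setting ∂C/∂t = 0 at fixed x gives v²t² + 2Dt − x² = 0, so t = (√(D² + v²x²) − D)/v².
√(D² + v²x²) = √(0.126² + 0.142² × 29.2²) = 4.148; v² = 0.020164.
t = (4.148 − 0.126)/0.020164 = 199 days (vs. the pure-advection estimate x/v = 206 d).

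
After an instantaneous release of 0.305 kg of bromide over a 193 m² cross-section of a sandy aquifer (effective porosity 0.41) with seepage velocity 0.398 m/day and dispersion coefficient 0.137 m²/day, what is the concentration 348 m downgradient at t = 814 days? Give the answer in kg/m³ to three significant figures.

For an instantaneous plane source, C(x,t) = M/(n_e·A·√(4πDt)) · exp(−(x−vt)²/(4Dt)), with n_e·A the pore (flow) area.
Plume center vt = 0.398 × 814 = 323.972 m, so the well at 348 m is 24.028 m downgradient of the peak.
√(4πDt) = 37.43 m, giving peak height M/(n_e·A·√(4πDt)) = 0.305/(0.41 × 193 × 37.43) = 0.0001030 kg/m³.
(x−vt)²/(4Dt) = (24.028)²/(4 × 0.137 × 814) = 1.294; exp(−1.294) = 0.2742.
C = 0.0001030 × 0.2742 = 2.82e-05 kg/m³.

2.82e-05 kg/m³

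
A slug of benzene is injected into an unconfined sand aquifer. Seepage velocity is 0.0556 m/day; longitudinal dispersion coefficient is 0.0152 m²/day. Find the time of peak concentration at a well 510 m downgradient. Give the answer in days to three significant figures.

9170 days

For the 1D instantaneous-source solution, setting ∂C/∂t = 0 at fixed x gives v²t² + 2Dt − x² = 0, so t = (√(D² + v²x²) − D)/v².
√(D² + v²x²) = √(0.0152² + 0.0556² × 510²) = 28.36; v² = 0.00309136.
t = (28.36 − 0.0152)/0.00309136 = 9170 days (vs. the pure-advection estimate x/v = 9170 d).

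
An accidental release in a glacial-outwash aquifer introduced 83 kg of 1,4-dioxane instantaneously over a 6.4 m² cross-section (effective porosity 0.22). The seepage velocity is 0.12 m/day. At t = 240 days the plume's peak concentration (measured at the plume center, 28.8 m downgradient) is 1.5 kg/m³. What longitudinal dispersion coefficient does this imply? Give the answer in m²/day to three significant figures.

At the plume center C_max = M/(n_e·A·√(4πDt)), so D = M²/(4πt·(n_e·A·C_max)²).
n_e·A·C_max = 0.22 × 6.4 × 1.5 = 2.112 kg/m.
D = 83²/(4π × 240 × 2.112²) = 0.512 m²/day.

0.512 m²/day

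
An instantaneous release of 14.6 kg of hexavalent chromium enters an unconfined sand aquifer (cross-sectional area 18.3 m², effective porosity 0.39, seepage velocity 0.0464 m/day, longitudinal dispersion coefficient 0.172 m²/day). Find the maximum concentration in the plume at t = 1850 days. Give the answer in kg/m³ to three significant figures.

0.0324 kg/m³

The peak of an instantaneous 1D plume sits at x = vt; there the Gaussian factor is 1 and C_max = M/(n_e·A·√(4πDt)), where n_e·A is the pore area the mass is dissolved in.
√(4πDt) = √(4π × 0.172 × 1850) = 63.23 m, so C_max = 14.6/(0.39 × 18.3 × 63.23) = 0.0324 kg/m³.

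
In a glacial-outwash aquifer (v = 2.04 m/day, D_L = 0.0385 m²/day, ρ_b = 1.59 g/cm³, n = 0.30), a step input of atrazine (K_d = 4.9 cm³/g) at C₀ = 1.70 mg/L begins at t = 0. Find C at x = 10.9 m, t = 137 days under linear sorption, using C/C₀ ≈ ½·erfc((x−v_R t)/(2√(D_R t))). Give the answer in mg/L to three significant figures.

0.332 mg/L

Retardation factor R = 1 + ρ_b·K_d/n = 1 + 1.59 × 4.9/0.30 = 26.97.
Sorption retards both mechanisms: v_R = v/R = 0.07564 m/day, D_R = D/R = 0.001428 m²/day.
v_R·t = 0.07564 × 137 = 10.36268 m; 2√(D_R t) = 0.8846 m; argument = (10.9 − 10.36268)/0.8846 = 0.6074.
C = C₀ × ½·erfc(0.6074) = 1.70 × 0.1952 = 0.332 mg/L.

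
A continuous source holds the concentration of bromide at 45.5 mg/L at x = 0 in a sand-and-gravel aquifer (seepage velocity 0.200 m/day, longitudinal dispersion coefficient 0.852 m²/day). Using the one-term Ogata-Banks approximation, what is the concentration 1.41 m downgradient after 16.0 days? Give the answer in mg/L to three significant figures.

For a continuous step input, C/C₀ ≈ ½·erfc((x−vt)/(2√(Dt))).
vt = 0.200 × 16.0 = 3.2 m and 2√(Dt) = 2√(0.852 × 16.0) = 7.384 m.
Argument (x−vt)/(2√(Dt)) = (1.41 − 3.2)/7.384 = -0.2424; ½·erfc(-0.2424) = 0.6341.
C = 45.5 × 0.6341 = 28.9 mg/L.

28.9 mg/L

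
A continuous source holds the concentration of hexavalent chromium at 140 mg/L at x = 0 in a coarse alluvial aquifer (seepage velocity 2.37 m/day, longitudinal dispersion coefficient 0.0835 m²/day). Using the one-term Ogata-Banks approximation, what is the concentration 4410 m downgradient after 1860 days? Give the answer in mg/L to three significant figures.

64.3 mg/L

For a continuous step input, C/C₀ ≈ ½·erfc((x−vt)/(2√(Dt))).
vt = 2.37 × 1860 = 4408.2 m and 2√(Dt) = 2√(0.0835 × 1860) = 24.92 m.
Argument (x−vt)/(2√(Dt)) = (4410 − 4408.2)/24.92 = 0.07223; ½·erfc(0.07223) = 0.4593.
C = 140 × 0.4593 = 64.3 mg/L.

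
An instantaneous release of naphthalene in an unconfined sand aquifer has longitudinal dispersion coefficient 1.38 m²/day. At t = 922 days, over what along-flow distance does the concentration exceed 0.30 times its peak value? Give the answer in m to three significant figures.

157 m

The plume is Gaussian with σ = √(2Dt) = √(2 × 1.38 × 922) = 50.45 m.
C/C_peak = exp(−Δx²/(2σ²)) = 0.30 ⇒ Δx = σ·√(−2 ln 0.30) = 50.45 × 1.552 = 78.30 m.
Width = 2Δx = 157 m.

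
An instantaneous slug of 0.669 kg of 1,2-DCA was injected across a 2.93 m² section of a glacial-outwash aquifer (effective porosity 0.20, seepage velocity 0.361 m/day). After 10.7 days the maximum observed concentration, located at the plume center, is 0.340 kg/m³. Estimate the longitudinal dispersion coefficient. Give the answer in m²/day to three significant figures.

At the plume center C_max = M/(n_e·A·√(4πDt)), so D = M²/(4πt·(n_e·A·C_max)²).
n_e·A·C_max = 0.20 × 2.93 × 0.340 = 0.1992 kg/m.
D = 0.669²/(4π × 10.7 × 0.1992²) = 0.0839 m²/day.

0.0839 m²/day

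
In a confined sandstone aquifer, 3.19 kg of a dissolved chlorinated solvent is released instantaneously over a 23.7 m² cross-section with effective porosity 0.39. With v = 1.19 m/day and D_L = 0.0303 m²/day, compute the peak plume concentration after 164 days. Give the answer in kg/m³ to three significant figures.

0.0437 kg/m³

The peak of an instantaneous 1D plume sits at x = vt; there the Gaussian factor is 1 and C_max = M/(n_e·A·√(4πDt)), where n_e·A is the pore area the mass is dissolved in.
√(4πDt) = √(4π × 0.0303 × 164) = 7.902 m, so C_max = 3.19/(0.39 × 23.7 × 7.902) = 0.0437 kg/m³.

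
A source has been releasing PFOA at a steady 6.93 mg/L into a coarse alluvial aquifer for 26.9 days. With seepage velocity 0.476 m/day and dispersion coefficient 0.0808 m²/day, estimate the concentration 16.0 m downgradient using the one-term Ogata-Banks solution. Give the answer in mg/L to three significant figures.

For a continuous step input, C/C₀ ≈ ½·erfc((x−vt)/(2√(Dt))).
vt = 0.476 × 26.9 = 12.8044 m and 2√(Dt) = 2√(0.0808 × 26.9) = 2.949 m.
Argument (x−vt)/(2√(Dt)) = (16.0 − 12.8044)/2.949 = 1.084; ½·erfc(1.084) = 0.06264.
C = 6.93 × 0.06264 = 0.434 mg/L.

0.434 mg/L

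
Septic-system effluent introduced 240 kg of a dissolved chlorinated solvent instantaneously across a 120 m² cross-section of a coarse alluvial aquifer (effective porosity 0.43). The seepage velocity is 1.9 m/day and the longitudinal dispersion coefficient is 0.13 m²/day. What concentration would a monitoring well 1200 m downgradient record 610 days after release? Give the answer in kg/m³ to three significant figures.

For an instantaneous plane source, C(x,t) = M/(n_e·A·√(4πDt)) · exp(−(x−vt)²/(4Dt)), with n_e·A the pore (flow) area.
Plume center vt = 1.9 × 610 = 1159 m, so the well at 1200 m is 41 m downgradient of the peak.
√(4πDt) = 31.57 m, giving peak height M/(n_e·A·√(4πDt)) = 240/(0.43 × 120 × 31.57) = 0.1473 kg/m³.
(x−vt)²/(4Dt) = (41)²/(4 × 0.13 × 610) = 5.299; exp(−5.299) = 0.004997.
C = 0.1473 × 0.004997 = 0.000736 kg/m³.

0.000736 kg/m³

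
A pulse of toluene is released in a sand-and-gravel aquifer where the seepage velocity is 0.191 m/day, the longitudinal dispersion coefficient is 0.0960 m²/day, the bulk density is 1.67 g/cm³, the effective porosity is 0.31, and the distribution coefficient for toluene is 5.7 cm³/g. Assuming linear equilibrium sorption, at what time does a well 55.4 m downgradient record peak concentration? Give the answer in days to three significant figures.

Retardation factor R = 1 + ρ_b·K_d/n = 1 + 1.67 × 5.7/0.31 = 31.71.
Sorption retards both mechanisms: v_R = v/R = 0.006023 m/day, D_R = D/R = 0.003027 m²/day.
Peak time from v_R²t² + 2D_R t − x² = 0: t = (√(D_R² + v_R²x²) − D_R)/v_R².
√(D_R² + v_R²x²) = √(0.003027² + 0.006023² × 55.4²) = 0.3337; v_R² = 3.628e-05.
t = (0.3337 − 0.003027)/3.628e-05 = 9110 days.

9110 days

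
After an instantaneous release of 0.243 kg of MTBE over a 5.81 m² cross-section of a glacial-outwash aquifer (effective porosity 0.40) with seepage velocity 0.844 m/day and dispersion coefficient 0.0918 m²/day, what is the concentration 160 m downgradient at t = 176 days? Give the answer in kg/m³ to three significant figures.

0.000963 kg/m³

For an instantaneous plane source, C(x,t) = M/(n_e·A·√(4πDt)) · exp(−(x−vt)²/(4Dt)), with n_e·A the pore (flow) area.
Plume center vt = 0.844 × 176 = 148.544 m, so the well at 160 m is 11.456 m downgradient of the peak.
√(4πDt) = 14.25 m, giving peak height M/(n_e·A·√(4πDt)) = 0.243/(0.40 × 5.81 × 14.25) = 0.007338 kg/m³.
(x−vt)²/(4Dt) = (11.456)²/(4 × 0.0918 × 176) = 2.031; exp(−2.031) = 0.1312.
C = 0.007338 × 0.1312 = 0.000963 kg/m³.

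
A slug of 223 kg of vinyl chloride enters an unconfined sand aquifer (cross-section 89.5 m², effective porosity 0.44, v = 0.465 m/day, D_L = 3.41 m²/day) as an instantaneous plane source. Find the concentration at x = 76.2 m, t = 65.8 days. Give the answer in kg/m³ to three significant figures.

For an instantaneous plane source, C(x,t) = M/(n_e·A·√(4πDt)) · exp(−(x−vt)²/(4Dt)), with n_e·A the pore (flow) area.
Plume center vt = 0.465 × 65.8 = 30.597 m, so the well at 76.2 m is 45.603 m downgradient of the peak.
√(4πDt) = 53.10 m, giving peak height M/(n_e·A·√(4πDt)) = 223/(0.44 × 89.5 × 53.10) = 0.1066 kg/m³.
(x−vt)²/(4Dt) = (45.603)²/(4 × 3.41 × 65.8) = 2.317; exp(−2.317) = 0.09857.
C = 0.1066 × 0.09857 = 0.0105 kg/m³.

0.0105 kg/m³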